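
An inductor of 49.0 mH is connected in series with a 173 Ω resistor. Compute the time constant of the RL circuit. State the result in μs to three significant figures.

τ ≈ 283 μs

τ = L/R = (4.900×10^-2 H)/(173 Ω) = 2.832×10^-4 s.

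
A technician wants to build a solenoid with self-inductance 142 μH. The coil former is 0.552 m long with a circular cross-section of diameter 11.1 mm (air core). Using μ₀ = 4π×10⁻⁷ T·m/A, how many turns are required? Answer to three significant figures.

A = π(d/2)² = π(5.550×10^-3 m)² = 9.677×10^-5 m².
From L = μ₀N²A/ℓ, N = √(Lℓ / (μ₀A)).
N = √[(1.420×10^-4)(0.552) / ((4π×10⁻⁷)×9.677×10^-5)] = √(6.446×10^5) ≈ 802.9.

N ≈ 803 turns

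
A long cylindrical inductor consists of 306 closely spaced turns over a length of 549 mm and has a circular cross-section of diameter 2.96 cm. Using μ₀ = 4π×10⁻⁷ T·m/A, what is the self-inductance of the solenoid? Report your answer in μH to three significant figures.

A = π(d/2)² = π(1.480×10^-2 m)² = 6.881×10^-4 m².
For a long solenoid, L = μ₀N²A/ℓ.
L = (4π×10⁻⁷)(306)²(6.881×10^-4)/(0.549 m) = 1.4749×10^-4 H.

L ≈ 147 μH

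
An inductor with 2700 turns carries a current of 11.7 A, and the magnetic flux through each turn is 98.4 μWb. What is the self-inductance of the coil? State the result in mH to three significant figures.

L ≈ 22.7 mH

Self-inductance is defined by L = NΦ_B/I (flux linkage over current).
L = (2700)(9.840×10^-5 Wb)/(11.7 A) = 2.271×10^-2 H.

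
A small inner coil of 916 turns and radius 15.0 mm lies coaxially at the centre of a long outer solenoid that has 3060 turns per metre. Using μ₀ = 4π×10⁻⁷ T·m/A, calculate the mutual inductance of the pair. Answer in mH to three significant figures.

M ≈ 2.49 mH

The outer solenoid produces a uniform field B₁ = μ₀n₁I₁ across the inner coil,
so the flux linkage is N₂Φ = N₂B₁A₂ = μ₀n₁N₂A₂·I₁, giving M = μ₀n₁N₂A₂.
A₂ = πr² = π(1.500×10^-2 m)² = 7.069×10^-4 m².
M = (4π×10⁻⁷)(3060)(916)(7.069×10^-4) = 2.490×10^-3 H.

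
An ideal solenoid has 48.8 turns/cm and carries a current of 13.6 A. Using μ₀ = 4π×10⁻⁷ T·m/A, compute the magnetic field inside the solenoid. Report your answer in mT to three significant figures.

B ≈ 83.4 mT

Inside a long solenoid, B = μ₀nI.
B = (4π×10⁻⁷)(4.880×10^3 m⁻¹)(13.6 A) = 8.340×10^-2 T.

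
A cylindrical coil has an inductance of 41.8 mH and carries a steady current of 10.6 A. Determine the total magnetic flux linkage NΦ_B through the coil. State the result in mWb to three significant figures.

NΦ_B ≈ 443 mWb

From L = NΦ_B/I, the flux linkage is NΦ_B = LI.
NΦ_B = (4.180×10^-2 H)(10.6 A) = 0.4431 Wb.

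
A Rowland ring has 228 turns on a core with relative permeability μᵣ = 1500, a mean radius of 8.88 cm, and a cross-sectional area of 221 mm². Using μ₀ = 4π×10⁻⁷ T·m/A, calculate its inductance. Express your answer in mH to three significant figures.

For a thin toroid, L = μ₀μᵣN²A/(2πR).
L = (4π×10⁻⁷)(1500)(228)²(2.210×10^-4) / (2π×8.880×10^-2 m) = 3.881×10^-2 H.

L ≈ 38.8 mH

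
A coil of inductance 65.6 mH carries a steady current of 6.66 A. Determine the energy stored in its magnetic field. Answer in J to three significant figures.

Stored magnetic energy: U = ½LI².
U = ½(6.560×10^-2 H)(6.66 A)² = 1.4549 J.

U ≈ 1.45 J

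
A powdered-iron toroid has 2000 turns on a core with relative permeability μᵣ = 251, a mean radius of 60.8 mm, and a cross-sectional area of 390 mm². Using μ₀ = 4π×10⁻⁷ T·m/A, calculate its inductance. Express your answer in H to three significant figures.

For a thin toroid, L = μ₀μᵣN²A/(2πR).
L = (4π×10⁻⁷)(251)(2000)²(3.900×10^-4) / (2π×6.080×10^-2 m) = 1.288 H.

L ≈ 1.29 H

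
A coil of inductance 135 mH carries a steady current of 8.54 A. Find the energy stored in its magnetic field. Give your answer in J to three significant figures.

U ≈ 4.92 J

Stored magnetic energy: U = ½LI².
U = ½(0.135 H)(8.54 A)² = 4.923 J.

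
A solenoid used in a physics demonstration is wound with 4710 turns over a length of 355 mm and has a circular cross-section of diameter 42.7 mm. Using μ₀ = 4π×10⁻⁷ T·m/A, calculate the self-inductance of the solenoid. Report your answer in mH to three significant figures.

A = π(d/2)² = π(2.135×10^-2 m)² = 1.432×10^-3 m².
For a long solenoid, L = μ₀N²A/ℓ.
L = (4π×10⁻⁷)(4710)²(1.432×10^-3)/(0.355 m) = 0.11245 H.

L ≈ 112 mH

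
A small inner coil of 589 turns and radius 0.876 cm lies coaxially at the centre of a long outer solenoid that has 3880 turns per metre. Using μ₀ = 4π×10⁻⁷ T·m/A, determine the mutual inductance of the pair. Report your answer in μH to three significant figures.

The outer solenoid produces a uniform field B₁ = μ₀n₁I₁ across the inner coil,
so the flux linkage is N₂Φ = N₂B₁A₂ = μ₀n₁N₂A₂·I₁, giving M = μ₀n₁N₂A₂.
A₂ = πr² = π(8.760×10^-3 m)² = 2.411×10^-4 m².
M = (4π×10⁻⁷)(3880)(589)(2.411×10^-4) = 6.923×10^-4 H.

M ≈ 692 μH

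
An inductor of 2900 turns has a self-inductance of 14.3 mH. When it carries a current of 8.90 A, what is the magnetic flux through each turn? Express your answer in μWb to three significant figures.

From L = NΦ_B/I, the flux per turn is Φ_B = LI/N.
Φ_B = (1.430×10^-2 H)(8.90 A)/2900 = 4.389×10^-5 Wb.

Φ_B ≈ 43.9 μWb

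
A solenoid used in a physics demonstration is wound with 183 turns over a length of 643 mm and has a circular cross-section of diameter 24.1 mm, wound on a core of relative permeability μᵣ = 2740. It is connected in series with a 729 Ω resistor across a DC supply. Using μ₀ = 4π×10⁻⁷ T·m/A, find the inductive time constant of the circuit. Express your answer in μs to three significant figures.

τ ≈ 112 μs

A = π(d/2)² = π(1.205×10^-2 m)² = 4.562×10^-4 m².
L = μ₀μᵣN²A/ℓ = (4π×10⁻⁷)(2740)(183)²(4.562×10^-4)/(0.643) = 8.180×10^-2 H.
τ = L/R = (8.180×10^-2)/(729) = 1.122×10^-4 s.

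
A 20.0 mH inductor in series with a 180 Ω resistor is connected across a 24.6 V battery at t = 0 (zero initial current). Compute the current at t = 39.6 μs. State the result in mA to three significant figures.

I ≈ 41.0 mA

τ = L/R = 2.000×10^-2/180 = 1.111×10^-4 s; final current I_∞ = ε/R = 24.6/180 = 0.1367 A.
I(t) = I_∞(1 − e^(−t/τ)) with t/τ = 0.356.
I = (0.1367)(1 − e^(−0.356)) = 4.097×10^-2 A.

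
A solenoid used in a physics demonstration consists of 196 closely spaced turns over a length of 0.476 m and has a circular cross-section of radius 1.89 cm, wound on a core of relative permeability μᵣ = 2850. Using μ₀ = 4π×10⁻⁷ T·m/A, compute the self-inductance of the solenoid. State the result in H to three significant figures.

A = πr² = π(1.890×10^-2 m)² = 1.122×10^-3 m².
For a long solenoid, L = μ₀μᵣN²A/ℓ.
L = (4π×10⁻⁷)(2850)(196)²(1.122×10^-3)/(0.476 m) = 0.3244 H.

L ≈ 0.324 H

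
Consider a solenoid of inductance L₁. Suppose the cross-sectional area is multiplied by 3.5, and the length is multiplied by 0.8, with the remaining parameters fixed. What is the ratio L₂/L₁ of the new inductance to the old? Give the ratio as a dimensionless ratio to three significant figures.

For a solenoid, L ∝ μᵣN²A/ℓ.
L₂/L₁ = (3.5) × (0.8)^-1 = 4.38.

L₂/L₁ = 4.38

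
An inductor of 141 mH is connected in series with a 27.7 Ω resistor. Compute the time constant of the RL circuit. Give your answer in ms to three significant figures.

τ ≈ 5.09 ms

τ = L/R = (0.141 H)/(27.7 Ω) = 5.090×10^-3 s.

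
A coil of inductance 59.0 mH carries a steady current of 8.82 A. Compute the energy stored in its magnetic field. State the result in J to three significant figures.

Stored magnetic energy: U = ½LI².
U = ½(5.900×10^-2 H)(8.82 A)² = 2.2949 J.

U ≈ 2.29 J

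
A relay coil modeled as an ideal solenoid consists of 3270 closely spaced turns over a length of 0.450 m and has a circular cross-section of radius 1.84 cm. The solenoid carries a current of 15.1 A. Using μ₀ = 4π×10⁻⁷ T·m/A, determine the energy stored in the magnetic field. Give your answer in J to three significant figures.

U ≈ 3.62 J

A = πr² = π(1.840×10^-2 m)² = 1.064×10^-3 m².
L = μ₀N²A/ℓ = (4π×10⁻⁷)(3270)²(1.064×10^-3)/(0.45) = 3.176×10^-2 H.
U = ½LI² = ½(3.176×10^-2)(15.1)² = 3.621 J.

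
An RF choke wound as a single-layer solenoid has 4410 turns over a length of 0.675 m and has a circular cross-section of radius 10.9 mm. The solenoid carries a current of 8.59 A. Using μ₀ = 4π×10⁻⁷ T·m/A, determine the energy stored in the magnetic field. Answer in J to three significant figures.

U ≈ 0.499 J

A = πr² = π(1.090×10^-2 m)² = 3.733×10^-4 m².
L = μ₀N²A/ℓ = (4π×10⁻⁷)(4410)²(3.733×10^-4)/(0.675) = 1.351×10^-2 H.
U = ½LI² = ½(1.351×10^-2)(8.59)² = 0.4986 J.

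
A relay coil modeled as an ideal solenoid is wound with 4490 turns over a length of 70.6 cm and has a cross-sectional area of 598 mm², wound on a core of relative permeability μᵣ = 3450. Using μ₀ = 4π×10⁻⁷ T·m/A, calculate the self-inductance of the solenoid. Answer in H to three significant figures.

L ≈ 74.0 H

A = 598 mm² = 5.980×10^-4 m².
For a long solenoid, L = μ₀μᵣN²A/ℓ.
L = (4π×10⁻⁷)(3450)(4490)²(5.980×10^-4)/(0.706 m) = 74.03 H.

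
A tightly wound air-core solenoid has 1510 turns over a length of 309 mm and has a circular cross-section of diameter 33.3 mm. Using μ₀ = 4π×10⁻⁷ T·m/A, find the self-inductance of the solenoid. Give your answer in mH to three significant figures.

A = π(d/2)² = π(1.665×10^-2 m)² = 8.709×10^-4 m².
For a long solenoid, L = μ₀N²A/ℓ.
L = (4π×10⁻⁷)(1510)²(8.709×10^-4)/(0.309 m) = 8.076×10^-3 H.

L ≈ 8.08 mH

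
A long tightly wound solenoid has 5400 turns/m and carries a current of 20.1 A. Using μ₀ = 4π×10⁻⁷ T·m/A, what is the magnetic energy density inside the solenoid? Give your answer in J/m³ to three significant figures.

u ≈ 7400 J/m³

B = μ₀nI = (4π×10⁻⁷)(5.400×10^3)(20.1) = 0.1364 T.
u = B²/(2μ₀) = (0.1364)²/(2×4π×10⁻⁷) = 7.402×10^3 J/m³.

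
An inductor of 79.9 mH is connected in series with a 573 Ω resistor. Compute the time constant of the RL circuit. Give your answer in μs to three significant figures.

τ ≈ 139 μs

τ = L/R = (7.990×10^-2 H)/(573 Ω) = 1.394×10^-4 s.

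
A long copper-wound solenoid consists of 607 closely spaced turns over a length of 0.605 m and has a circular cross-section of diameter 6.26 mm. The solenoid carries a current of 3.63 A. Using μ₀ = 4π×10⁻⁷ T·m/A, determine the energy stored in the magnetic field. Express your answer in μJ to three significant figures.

A = π(d/2)² = π(3.130×10^-3 m)² = 3.078×10^-5 m².
L = μ₀N²A/ℓ = (4π×10⁻⁷)(607)²(3.078×10^-5)/(0.605) = 2.355×10^-5 H.
U = ½LI² = ½(2.355×10^-5)(3.63)² = 1.552×10^-4 J.

U ≈ 155 μJ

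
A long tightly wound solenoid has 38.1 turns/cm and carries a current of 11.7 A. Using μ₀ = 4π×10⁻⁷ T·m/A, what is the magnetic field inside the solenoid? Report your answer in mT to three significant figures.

B ≈ 56.0 mT

Inside a long solenoid, B = μ₀nI.
B = (4π×10⁻⁷)(3.810×10^3 m⁻¹)(11.7 A) = 5.602×10^-2 T.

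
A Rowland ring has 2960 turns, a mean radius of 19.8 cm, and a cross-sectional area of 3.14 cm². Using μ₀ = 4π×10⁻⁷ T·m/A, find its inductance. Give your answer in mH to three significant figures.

For a thin toroid, L = μ₀N²A/(2πR).
L = (4π×10⁻⁷)(2960)²(3.140×10^-4) / (2π×0.198 m) = 2.779×10^-3 H.

L ≈ 2.78 mH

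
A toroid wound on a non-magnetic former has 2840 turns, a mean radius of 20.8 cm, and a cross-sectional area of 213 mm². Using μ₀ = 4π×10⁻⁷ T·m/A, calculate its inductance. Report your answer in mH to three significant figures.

L ≈ 1.65 mH

For a thin toroid, L = μ₀N²A/(2πR).
L = (4π×10⁻⁷)(2840)²(2.130×10^-4) / (2π×0.208 m) = 1.652×10^-3 H.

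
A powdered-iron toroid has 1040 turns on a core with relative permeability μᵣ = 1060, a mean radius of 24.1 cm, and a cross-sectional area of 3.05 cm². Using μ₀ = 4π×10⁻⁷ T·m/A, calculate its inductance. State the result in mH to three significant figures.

L ≈ 290 mH

For a thin toroid, L = μ₀μᵣN²A/(2πR).
L = (4π×10⁻⁷)(1060)(1040)²(3.050×10^-4) / (2π×0.241 m) = 0.2902 H.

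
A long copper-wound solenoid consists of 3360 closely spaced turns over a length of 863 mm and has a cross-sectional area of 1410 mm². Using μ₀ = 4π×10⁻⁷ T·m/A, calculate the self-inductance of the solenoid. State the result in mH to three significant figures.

L ≈ 23.2 mH

A = 1410 mm² = 1.410×10^-3 m².
For a long solenoid, L = μ₀N²A/ℓ.
L = (4π×10⁻⁷)(3360)²(1.410×10^-3)/(0.863 m) = 2.318×10^-2 H.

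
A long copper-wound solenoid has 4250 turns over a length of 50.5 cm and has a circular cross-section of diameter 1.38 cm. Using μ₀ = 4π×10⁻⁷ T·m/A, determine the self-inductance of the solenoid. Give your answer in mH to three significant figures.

A = π(d/2)² = π(6.900×10^-3 m)² = 1.496×10^-4 m².
For a long solenoid, L = μ₀N²A/ℓ.
L = (4π×10⁻⁷)(4250)²(1.496×10^-4)/(0.505 m) = 6.723×10^-3 H.

L ≈ 6.72 mH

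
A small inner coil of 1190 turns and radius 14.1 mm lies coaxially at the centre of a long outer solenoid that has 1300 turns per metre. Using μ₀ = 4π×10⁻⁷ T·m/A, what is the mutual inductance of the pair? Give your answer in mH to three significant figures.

The outer solenoid produces a uniform field B₁ = μ₀n₁I₁ across the inner coil,
so the flux linkage is N₂Φ = N₂B₁A₂ = μ₀n₁N₂A₂·I₁, giving M = μ₀n₁N₂A₂.
A₂ = πr² = π(1.410×10^-2 m)² = 6.246×10^-4 m².
M = (4π×10⁻⁷)(1300)(1190)(6.246×10^-4) = 1.214×10^-3 H.

M ≈ 1.21 mH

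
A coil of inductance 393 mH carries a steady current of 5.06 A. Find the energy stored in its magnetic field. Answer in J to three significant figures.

Stored magnetic energy: U = ½LI².
U = ½(0.393 H)(5.06 A)² = 5.031 J.

U ≈ 5.03 J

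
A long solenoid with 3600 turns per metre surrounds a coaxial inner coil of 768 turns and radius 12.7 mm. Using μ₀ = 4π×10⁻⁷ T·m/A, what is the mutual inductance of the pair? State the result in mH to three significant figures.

The outer solenoid produces a uniform field B₁ = μ₀n₁I₁ across the inner coil,
so the flux linkage is N₂Φ = N₂B₁A₂ = μ₀n₁N₂A₂·I₁, giving M = μ₀n₁N₂A₂.
A₂ = πr² = π(1.270×10^-2 m)² = 5.067×10^-4 m².
M = (4π×10⁻⁷)(3600)(768)(5.067×10^-4) = 1.760×10^-3 H.

M ≈ 1.76 mH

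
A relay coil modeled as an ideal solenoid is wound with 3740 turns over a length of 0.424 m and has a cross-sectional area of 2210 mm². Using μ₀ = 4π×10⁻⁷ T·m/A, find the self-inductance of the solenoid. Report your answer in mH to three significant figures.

A = 2210 mm² = 2.210×10^-3 m².
For a long solenoid, L = μ₀N²A/ℓ.
L = (4π×10⁻⁷)(3740)²(2.210×10^-3)/(0.424 m) = 9.162×10^-2 H.

L ≈ 91.6 mH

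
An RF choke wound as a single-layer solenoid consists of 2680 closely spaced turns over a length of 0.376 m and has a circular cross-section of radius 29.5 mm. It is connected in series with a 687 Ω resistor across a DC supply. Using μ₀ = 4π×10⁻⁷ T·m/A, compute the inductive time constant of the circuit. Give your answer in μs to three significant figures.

τ ≈ 95.5 μs

A = πr² = π(2.950×10^-2 m)² = 2.734×10^-3 m².
L = μ₀N²A/ℓ = (4π×10⁻⁷)(2680)²(2.734×10^-3)/(0.376) = 6.563×10^-2 H.
τ = L/R = (6.563×10^-2)/(687) = 9.553×10^-5 s.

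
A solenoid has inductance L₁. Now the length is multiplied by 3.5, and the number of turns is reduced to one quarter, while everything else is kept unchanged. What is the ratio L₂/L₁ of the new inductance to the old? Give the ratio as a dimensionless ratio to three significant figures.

L₂/L₁ = 0.0179

For a solenoid, L ∝ μᵣN²A/ℓ.
L₂/L₁ = (3.5)^-1 × (0.25)^2 = 0.0179.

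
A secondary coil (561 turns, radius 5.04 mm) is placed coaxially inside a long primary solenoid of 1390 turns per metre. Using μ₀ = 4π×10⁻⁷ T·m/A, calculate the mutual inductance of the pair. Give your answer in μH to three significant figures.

M ≈ 78.2 μH

The outer solenoid produces a uniform field B₁ = μ₀n₁I₁ across the inner coil,
so the flux linkage is N₂Φ = N₂B₁A₂ = μ₀n₁N₂A₂·I₁, giving M = μ₀n₁N₂A₂.
A₂ = πr² = π(5.040×10^-3 m)² = 7.980×10^-5 m².
M = (4π×10⁻⁷)(1390)(561)(7.980×10^-5) = 7.820×10^-5 H.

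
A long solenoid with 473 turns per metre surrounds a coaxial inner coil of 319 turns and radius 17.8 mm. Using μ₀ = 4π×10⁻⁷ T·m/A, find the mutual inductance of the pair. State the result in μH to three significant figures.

The outer solenoid produces a uniform field B₁ = μ₀n₁I₁ across the inner coil,
so the flux linkage is N₂Φ = N₂B₁A₂ = μ₀n₁N₂A₂·I₁, giving M = μ₀n₁N₂A₂.
A₂ = πr² = π(1.780×10^-2 m)² = 9.954×10^-4 m².
M = (4π×10⁻⁷)(473)(319)(9.954×10^-4) = 1.887×10^-4 H.

M ≈ 189 μH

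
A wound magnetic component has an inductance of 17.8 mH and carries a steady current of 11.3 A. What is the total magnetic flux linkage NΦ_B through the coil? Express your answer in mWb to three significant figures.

NΦ_B ≈ 201 mWb

From L = NΦ_B/I, the flux linkage is NΦ_B = LI.
NΦ_B = (1.780×10^-2 H)(11.3 A) = 0.2011 Wb.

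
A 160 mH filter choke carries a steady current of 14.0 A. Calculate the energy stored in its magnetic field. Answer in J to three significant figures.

U ≈ 15.7 J

Stored magnetic energy: U = ½LI².
U = ½(0.16 H)(14.0 A)² = 15.68 J.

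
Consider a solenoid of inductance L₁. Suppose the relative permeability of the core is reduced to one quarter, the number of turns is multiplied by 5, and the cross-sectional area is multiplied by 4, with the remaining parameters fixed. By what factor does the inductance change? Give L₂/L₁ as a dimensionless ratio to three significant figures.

L₂/L₁ = 25.0

For a solenoid, L ∝ μᵣN²A/ℓ.
L₂/L₁ = (0.25) × (5)^2 × (4) = 25.0.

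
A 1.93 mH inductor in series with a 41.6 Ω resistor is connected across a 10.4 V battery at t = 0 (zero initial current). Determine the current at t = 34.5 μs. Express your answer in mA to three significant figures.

τ = L/R = 1.930×10^-3/41.6 = 4.639×10^-5 s; final current I_∞ = ε/R = 10.4/41.6 = 0.25 A.
I(t) = I_∞(1 − e^(−t/τ)) with t/τ = 0.744.
I = (0.25)(1 − e^(−0.744)) = 0.1312 A.

I ≈ 131 mA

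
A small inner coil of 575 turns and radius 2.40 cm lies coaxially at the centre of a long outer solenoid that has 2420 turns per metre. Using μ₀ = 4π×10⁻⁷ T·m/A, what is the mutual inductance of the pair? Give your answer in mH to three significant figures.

M ≈ 3.16 mH

The outer solenoid produces a uniform field B₁ = μ₀n₁I₁ across the inner coil,
so the flux linkage is N₂Φ = N₂B₁A₂ = μ₀n₁N₂A₂·I₁, giving M = μ₀n₁N₂A₂.
A₂ = πr² = π(2.400×10^-2 m)² = 1.810×10^-3 m².
M = (4π×10⁻⁷)(2420)(575)(1.810×10^-3) = 3.164×10^-3 H.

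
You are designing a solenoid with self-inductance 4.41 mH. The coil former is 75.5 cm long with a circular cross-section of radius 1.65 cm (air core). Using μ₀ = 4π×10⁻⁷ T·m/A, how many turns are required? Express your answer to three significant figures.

N ≈ 1760 turns

A = πr² = π(1.650×10^-2 m)² = 8.553×10^-4 m².
From L = μ₀N²A/ℓ, N = √(Lℓ / (μ₀A)).
N = √[(4.410×10^-3)(0.755) / ((4π×10⁻⁷)×8.553×10^-4)] = √(3.098×10^6) ≈ 1760.1.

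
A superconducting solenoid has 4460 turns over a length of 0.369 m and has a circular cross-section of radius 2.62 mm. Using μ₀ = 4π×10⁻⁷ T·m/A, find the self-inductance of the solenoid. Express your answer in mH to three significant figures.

L ≈ 1.46 mH

A = πr² = π(2.620×10^-3 m)² = 2.157×10^-5 m².
For a long solenoid, L = μ₀N²A/ℓ.
L = (4π×10⁻⁷)(4460)²(2.157×10^-5)/(0.369 m) = 1.461×10^-3 H.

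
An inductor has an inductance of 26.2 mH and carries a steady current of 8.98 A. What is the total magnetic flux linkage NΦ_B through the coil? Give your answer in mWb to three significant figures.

NΦ_B ≈ 235 mWb

From L = NΦ_B/I, the flux linkage is NΦ_B = LI.
NΦ_B = (2.620×10^-2 H)(8.98 A) = 0.2353 Wb.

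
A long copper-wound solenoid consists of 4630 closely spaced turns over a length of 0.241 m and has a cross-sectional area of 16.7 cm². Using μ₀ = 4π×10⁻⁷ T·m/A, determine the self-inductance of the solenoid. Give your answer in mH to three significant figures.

A = 16.7 cm² = 1.670×10^-3 m².
For a long solenoid, L = μ₀N²A/ℓ.
L = (4π×10⁻⁷)(4630)²(1.670×10^-3)/(0.241 m) = 0.1867 H.

L ≈ 187 mH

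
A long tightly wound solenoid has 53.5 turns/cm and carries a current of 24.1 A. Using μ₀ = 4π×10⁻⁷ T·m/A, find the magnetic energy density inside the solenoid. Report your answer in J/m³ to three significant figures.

B = μ₀nI = (4π×10⁻⁷)(5.350×10^3)(24.1) = 0.162 T.
u = B²/(2μ₀) = (0.162)²/(2×4π×10⁻⁷) = 1.0445×10^4 J/m³.

u ≈ 10400 J/m³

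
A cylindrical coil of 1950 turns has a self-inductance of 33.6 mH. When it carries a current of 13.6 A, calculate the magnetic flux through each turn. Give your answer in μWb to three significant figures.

Φ_B ≈ 234 μWb

From L = NΦ_B/I, the flux per turn is Φ_B = LI/N.
Φ_B = (3.360×10^-2 H)(13.6 A)/1950 = 2.343×10^-4 Wb.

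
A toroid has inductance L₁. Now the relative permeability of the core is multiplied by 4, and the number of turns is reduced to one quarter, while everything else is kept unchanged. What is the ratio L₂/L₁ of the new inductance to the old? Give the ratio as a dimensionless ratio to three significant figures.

L₂/L₁ = 0.250

For a toroid, L ∝ μᵣN²A/R.
L₂/L₁ = (4) × (0.25)^2 = 0.250.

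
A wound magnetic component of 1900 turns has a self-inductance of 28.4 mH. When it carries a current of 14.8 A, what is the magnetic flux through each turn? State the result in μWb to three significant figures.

Φ_B ≈ 221 μWb

From L = NΦ_B/I, the flux per turn is Φ_B = LI/N.
Φ_B = (2.840×10^-2 H)(14.8 A)/1900 = 2.212×10^-4 Wb.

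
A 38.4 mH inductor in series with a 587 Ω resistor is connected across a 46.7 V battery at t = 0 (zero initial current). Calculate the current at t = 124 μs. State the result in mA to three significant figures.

I ≈ 67.6 mA

τ = L/R = 3.840×10^-2/587 = 6.542×10^-5 s; final current I_∞ = ε/R = 46.7/587 = 7.956×10^-2 A.
I(t) = I_∞(1 − e^(−t/τ)) with t/τ = 1.896.
I = (7.956×10^-2)(1 − e^(−1.896)) = 6.760×10^-2 A.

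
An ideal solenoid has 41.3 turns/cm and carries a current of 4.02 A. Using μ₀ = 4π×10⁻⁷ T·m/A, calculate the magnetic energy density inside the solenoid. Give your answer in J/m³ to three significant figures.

u ≈ 173 J/m³

B = μ₀nI = (4π×10⁻⁷)(4.130×10^3)(4.02) = 2.086×10^-2 T.
u = B²/(2μ₀) = (2.086×10^-2)²/(2×4π×10⁻⁷) = 173.2 J/m³.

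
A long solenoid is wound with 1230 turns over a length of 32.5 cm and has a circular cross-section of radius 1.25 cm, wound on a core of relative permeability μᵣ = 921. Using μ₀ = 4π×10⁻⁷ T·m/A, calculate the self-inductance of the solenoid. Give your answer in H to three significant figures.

L ≈ 2.64 H

A = πr² = π(1.250×10^-2 m)² = 4.909×10^-4 m².
For a long solenoid, L = μ₀μᵣN²A/ℓ.
L = (4π×10⁻⁷)(921)(1230)²(4.909×10^-4)/(0.325 m) = 2.6446 H.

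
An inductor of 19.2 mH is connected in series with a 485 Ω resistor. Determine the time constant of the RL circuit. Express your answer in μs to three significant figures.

τ = L/R = (1.920×10^-2 H)/(485 Ω) = 3.959×10^-5 s.

τ ≈ 39.6 μs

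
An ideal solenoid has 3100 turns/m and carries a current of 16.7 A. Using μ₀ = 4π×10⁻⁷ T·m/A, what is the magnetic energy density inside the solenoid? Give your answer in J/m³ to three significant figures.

u ≈ 1680 J/m³

B = μ₀nI = (4π×10⁻⁷)(3.100×10^3)(16.7) = 6.506×10^-2 T.
u = B²/(2μ₀) = (6.506×10^-2)²/(2×4π×10⁻⁷) = 1.684×10^3 J/m³.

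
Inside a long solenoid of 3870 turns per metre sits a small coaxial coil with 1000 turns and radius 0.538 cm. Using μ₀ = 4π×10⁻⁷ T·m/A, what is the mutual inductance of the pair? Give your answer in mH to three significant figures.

The outer solenoid produces a uniform field B₁ = μ₀n₁I₁ across the inner coil,
so the flux linkage is N₂Φ = N₂B₁A₂ = μ₀n₁N₂A₂·I₁, giving M = μ₀n₁N₂A₂.
A₂ = πr² = π(5.380×10^-3 m)² = 9.093×10^-5 m².
M = (4π×10⁻⁷)(3870)(1000)(9.093×10^-5) = 4.422×10^-4 H.

M ≈ 0.442 mH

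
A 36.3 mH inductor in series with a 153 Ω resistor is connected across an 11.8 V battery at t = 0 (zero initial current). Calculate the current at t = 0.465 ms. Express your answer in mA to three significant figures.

τ = L/R = 3.630×10^-2/153 = 2.373×10^-4 s; final current I_∞ = ε/R = 11.8/153 = 7.712×10^-2 A.
I(t) = I_∞(1 − e^(−t/τ)) with t/τ = 1.960.
I = (7.712×10^-2)(1 − e^(−1.960)) = 6.626×10^-2 A.

I ≈ 66.3 mA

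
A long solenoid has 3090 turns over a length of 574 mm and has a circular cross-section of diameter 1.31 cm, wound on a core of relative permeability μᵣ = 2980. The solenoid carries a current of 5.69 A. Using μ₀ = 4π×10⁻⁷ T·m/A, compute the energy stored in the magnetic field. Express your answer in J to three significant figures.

A = π(d/2)² = π(6.550×10^-3 m)² = 1.348×10^-4 m².
L = μ₀μᵣN²A/ℓ = (4π×10⁻⁷)(2980)(3090)²(1.348×10^-4)/(0.574) = 8.396 H.
U = ½LI² = ½(8.396)(5.69)² = 135.9 J.

U ≈ 136 J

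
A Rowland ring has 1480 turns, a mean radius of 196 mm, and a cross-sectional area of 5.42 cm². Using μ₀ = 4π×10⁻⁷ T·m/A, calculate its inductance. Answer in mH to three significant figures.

L ≈ 1.21 mH

For a thin toroid, L = μ₀N²A/(2πR).
L = (4π×10⁻⁷)(1480)²(5.420×10^-4) / (2π×0.196 m) = 1.211×10^-3 H.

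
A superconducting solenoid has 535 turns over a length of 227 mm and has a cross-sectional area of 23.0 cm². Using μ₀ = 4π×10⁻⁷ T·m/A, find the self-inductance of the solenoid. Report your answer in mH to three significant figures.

L ≈ 3.64 mH

A = 23.0 cm² = 2.300×10^-3 m².
For a long solenoid, L = μ₀N²A/ℓ.
L = (4π×10⁻⁷)(535)²(2.300×10^-3)/(0.227 m) = 3.644×10^-3 H.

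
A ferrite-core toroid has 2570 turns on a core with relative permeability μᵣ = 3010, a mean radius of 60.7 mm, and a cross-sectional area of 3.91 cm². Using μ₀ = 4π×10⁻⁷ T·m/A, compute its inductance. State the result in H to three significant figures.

For a thin toroid, L = μ₀μᵣN²A/(2πR).
L = (4π×10⁻⁷)(3010)(2570)²(3.910×10^-4) / (2π×6.070×10^-2 m) = 25.61 H.

L ≈ 25.6 H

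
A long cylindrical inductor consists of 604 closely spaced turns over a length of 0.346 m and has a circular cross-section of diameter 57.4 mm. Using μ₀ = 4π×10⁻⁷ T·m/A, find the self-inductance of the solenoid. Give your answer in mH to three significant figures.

L ≈ 3.43 mH

A = π(d/2)² = π(2.870×10^-2 m)² = 2.588×10^-3 m².
For a long solenoid, L = μ₀N²A/ℓ.
L = (4π×10⁻⁷)(604)²(2.588×10^-3)/(0.346 m) = 3.429×10^-3 H.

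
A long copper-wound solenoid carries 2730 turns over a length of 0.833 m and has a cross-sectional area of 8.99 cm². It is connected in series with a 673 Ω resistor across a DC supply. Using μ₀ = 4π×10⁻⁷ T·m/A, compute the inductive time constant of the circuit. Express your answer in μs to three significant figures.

A = 8.99 cm² = 8.990×10^-4 m².
L = μ₀N²A/ℓ = (4π×10⁻⁷)(2730)²(8.990×10^-4)/(0.833) = 1.011×10^-2 H.
τ = L/R = (1.011×10^-2)/(673) = 1.502×10^-5 s.

τ ≈ 15.0 μs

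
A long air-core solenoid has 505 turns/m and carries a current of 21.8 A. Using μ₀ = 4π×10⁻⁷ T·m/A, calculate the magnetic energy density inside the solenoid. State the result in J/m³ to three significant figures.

B = μ₀nI = (4π×10⁻⁷)(505)(21.8) = 1.383×10^-2 T.
u = B²/(2μ₀) = (1.383×10^-2)²/(2×4π×10⁻⁷) = 76.15 J/m³.

u ≈ 76.2 J/m³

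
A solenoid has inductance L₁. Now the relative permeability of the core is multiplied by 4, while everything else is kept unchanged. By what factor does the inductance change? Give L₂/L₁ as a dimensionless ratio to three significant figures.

L₂/L₁ = 4.00

For a solenoid, L ∝ μᵣN²A/ℓ.
L₂/L₁ = (4) = 4.00.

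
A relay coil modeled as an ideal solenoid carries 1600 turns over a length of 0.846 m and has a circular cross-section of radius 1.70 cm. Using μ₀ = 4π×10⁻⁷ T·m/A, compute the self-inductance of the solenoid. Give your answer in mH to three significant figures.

A = πr² = π(1.700×10^-2 m)² = 9.079×10^-4 m².
For a long solenoid, L = μ₀N²A/ℓ.
L = (4π×10⁻⁷)(1600)²(9.079×10^-4)/(0.846 m) = 3.452×10^-3 H.

L ≈ 3.45 mH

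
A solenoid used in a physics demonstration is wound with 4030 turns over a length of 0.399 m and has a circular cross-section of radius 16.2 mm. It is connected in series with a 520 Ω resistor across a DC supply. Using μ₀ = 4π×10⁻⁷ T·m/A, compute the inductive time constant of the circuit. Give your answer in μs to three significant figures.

A = πr² = π(1.620×10^-2 m)² = 8.2448×10^-4 m².
L = μ₀N²A/ℓ = (4π×10⁻⁷)(4030)²(8.2448×10^-4)/(0.399) = 4.217×10^-2 H.
τ = L/R = (4.217×10^-2)/(520) = 8.110×10^-5 s.

τ ≈ 81.1 μs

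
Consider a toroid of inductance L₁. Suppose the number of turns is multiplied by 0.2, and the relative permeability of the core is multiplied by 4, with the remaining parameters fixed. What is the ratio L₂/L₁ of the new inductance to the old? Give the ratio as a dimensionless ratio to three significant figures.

L₂/L₁ = 0.160

For a toroid, L ∝ μᵣN²A/R.
L₂/L₁ = (0.2)^2 × (4) = 0.160.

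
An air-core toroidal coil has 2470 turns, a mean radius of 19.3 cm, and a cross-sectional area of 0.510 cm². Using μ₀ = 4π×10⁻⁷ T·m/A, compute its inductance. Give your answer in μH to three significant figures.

For a thin toroid, L = μ₀N²A/(2πR).
L = (4π×10⁻⁷)(2470)²(5.100×10^-5) / (2π×0.193 m) = 3.224×10^-4 H.

L ≈ 322 μH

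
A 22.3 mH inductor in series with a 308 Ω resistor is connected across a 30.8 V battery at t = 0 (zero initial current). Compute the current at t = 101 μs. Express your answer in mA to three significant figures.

I ≈ 75.2 mA

τ = L/R = 2.230×10^-2/308 = 7.240×10^-5 s; final current I_∞ = ε/R = 30.8/308 = 0.1 A.
I(t) = I_∞(1 − e^(−t/τ)) with t/τ = 1.395.
I = (0.1)(1 − e^(−1.395)) = 7.522×10^-2 A.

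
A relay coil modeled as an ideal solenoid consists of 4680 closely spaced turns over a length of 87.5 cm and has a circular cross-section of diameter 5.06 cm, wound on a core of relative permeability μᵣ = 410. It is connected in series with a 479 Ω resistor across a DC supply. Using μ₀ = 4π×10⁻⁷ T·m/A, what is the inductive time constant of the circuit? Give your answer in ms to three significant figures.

τ ≈ 54.1 ms

A = π(d/2)² = π(2.530×10^-2 m)² = 2.011×10^-3 m².
L = μ₀μᵣN²A/ℓ = (4π×10⁻⁷)(410)(4680)²(2.011×10^-3)/(0.875) = 25.93 H.
τ = L/R = (25.93)/(479) = 5.414×10^-2 s.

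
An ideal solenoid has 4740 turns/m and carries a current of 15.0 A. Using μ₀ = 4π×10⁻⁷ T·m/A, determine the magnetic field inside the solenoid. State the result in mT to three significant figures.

B ≈ 89.3 mT

Inside a long solenoid, B = μ₀nI.
B = (4π×10⁻⁷)(4.740×10^3 m⁻¹)(15.0 A) = 8.9347×10^-2 T.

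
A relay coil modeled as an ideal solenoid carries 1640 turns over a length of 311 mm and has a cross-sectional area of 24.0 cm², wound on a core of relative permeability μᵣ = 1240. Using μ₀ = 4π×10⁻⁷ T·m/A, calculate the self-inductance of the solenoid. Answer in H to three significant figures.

L ≈ 32.3 H

A = 24.0 cm² = 2.400×10^-3 m².
For a long solenoid, L = μ₀μᵣN²A/ℓ.
L = (4π×10⁻⁷)(1240)(1640)²(2.400×10^-3)/(0.311 m) = 32.34 H.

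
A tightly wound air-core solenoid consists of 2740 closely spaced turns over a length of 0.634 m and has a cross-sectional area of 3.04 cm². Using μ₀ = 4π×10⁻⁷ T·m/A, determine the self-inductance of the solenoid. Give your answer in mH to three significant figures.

L ≈ 4.52 mH

A = 3.04 cm² = 3.040×10^-4 m².
For a long solenoid, L = μ₀N²A/ℓ.
L = (4π×10⁻⁷)(2740)²(3.040×10^-4)/(0.634 m) = 4.524×10^-3 H.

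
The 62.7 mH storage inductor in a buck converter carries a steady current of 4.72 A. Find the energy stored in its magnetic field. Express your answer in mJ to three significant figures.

Stored magnetic energy: U = ½LI².
U = ½(6.270×10^-2 H)(4.72 A)² = 0.6984 J.

U ≈ 698 mJ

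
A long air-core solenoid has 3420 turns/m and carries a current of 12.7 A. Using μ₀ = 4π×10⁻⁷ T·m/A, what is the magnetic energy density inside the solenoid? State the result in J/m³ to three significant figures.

B = μ₀nI = (4π×10⁻⁷)(3.420×10^3)(12.7) = 5.458×10^-2 T.
u = B²/(2μ₀) = (5.458×10^-2)²/(2×4π×10⁻⁷) = 1.185×10^3 J/m³.

u ≈ 1190 J/m³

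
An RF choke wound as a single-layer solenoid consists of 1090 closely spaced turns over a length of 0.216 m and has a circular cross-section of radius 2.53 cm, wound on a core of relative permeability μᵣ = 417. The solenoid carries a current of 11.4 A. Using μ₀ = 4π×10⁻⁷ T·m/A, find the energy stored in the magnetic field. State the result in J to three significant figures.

A = πr² = π(2.530×10^-2 m)² = 2.011×10^-3 m².
L = μ₀μᵣN²A/ℓ = (4π×10⁻⁷)(417)(1090)²(2.011×10^-3)/(0.216) = 5.796 H.
U = ½LI² = ½(5.796)(11.4)² = 376.6 J.

U ≈ 377 J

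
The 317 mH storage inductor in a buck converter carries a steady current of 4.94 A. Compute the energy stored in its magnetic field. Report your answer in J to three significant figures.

U ≈ 3.87 J

Stored magnetic energy: U = ½LI².
U = ½(0.317 H)(4.94 A)² = 3.868 J.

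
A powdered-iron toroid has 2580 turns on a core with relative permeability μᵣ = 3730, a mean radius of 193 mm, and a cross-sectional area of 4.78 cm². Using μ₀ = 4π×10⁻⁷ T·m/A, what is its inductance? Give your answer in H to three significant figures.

L ≈ 12.3 H

For a thin toroid, L = μ₀μᵣN²A/(2πR).
L = (4π×10⁻⁷)(3730)(2580)²(4.780×10^-4) / (2π×0.193 m) = 12.3 H.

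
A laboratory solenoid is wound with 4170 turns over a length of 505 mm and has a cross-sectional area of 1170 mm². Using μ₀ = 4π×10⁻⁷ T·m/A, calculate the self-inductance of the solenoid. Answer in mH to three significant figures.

A = 1170 mm² = 1.170×10^-3 m².
For a long solenoid, L = μ₀N²A/ℓ.
L = (4π×10⁻⁷)(4170)²(1.170×10^-3)/(0.505 m) = 5.063×10^-2 H.

L ≈ 50.6 mH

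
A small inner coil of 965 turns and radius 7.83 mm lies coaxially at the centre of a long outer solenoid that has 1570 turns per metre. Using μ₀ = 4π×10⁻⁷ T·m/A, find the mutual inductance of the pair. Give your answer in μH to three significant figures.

The outer solenoid produces a uniform field B₁ = μ₀n₁I₁ across the inner coil,
so the flux linkage is N₂Φ = N₂B₁A₂ = μ₀n₁N₂A₂·I₁, giving M = μ₀n₁N₂A₂.
A₂ = πr² = π(7.830×10^-3 m)² = 1.926×10^-4 m².
M = (4π×10⁻⁷)(1570)(965)(1.926×10^-4) = 3.667×10^-4 H.

M ≈ 367 μH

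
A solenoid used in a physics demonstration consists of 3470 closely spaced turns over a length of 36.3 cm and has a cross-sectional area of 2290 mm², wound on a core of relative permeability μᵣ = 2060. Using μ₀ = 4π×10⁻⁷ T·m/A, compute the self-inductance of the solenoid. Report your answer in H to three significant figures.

A = 2290 mm² = 2.290×10^-3 m².
For a long solenoid, L = μ₀μᵣN²A/ℓ.
L = (4π×10⁻⁷)(2060)(3470)²(2.290×10^-3)/(0.363 m) = 196.6 H.

L ≈ 197 H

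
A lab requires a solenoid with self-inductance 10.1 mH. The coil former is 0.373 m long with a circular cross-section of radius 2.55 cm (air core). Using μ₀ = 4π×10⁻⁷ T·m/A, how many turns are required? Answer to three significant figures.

N ≈ 1210 turns

A = πr² = π(2.550×10^-2 m)² = 2.043×10^-3 m².
From L = μ₀N²A/ℓ, N = √(Lℓ / (μ₀A)).
N = √[(1.010×10^-2)(0.373) / ((4π×10⁻⁷)×2.043×10^-3)] = √(1.468×10^6) ≈ 1211.4.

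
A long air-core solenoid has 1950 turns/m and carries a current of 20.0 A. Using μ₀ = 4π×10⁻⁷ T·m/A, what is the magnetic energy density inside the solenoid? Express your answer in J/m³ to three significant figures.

B = μ₀nI = (4π×10⁻⁷)(1.950×10^3)(20.0) = 4.901×10^-2 T.
u = B²/(2μ₀) = (4.901×10^-2)²/(2×4π×10⁻⁷) = 955.7 J/m³.

u ≈ 956 J/m³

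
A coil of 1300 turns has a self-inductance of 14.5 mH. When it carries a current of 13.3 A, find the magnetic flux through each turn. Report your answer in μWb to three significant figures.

Φ_B ≈ 148 μWb

From L = NΦ_B/I, the flux per turn is Φ_B = LI/N.
Φ_B = (1.450×10^-2 H)(13.3 A)/1300 = 1.483×10^-4 Wb.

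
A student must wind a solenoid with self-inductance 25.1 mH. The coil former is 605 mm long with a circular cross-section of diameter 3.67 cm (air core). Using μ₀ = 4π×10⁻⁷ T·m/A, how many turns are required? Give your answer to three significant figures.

N ≈ 3380 turns

A = π(d/2)² = π(1.835×10^-2 m)² = 1.058×10^-3 m².
From L = μ₀N²A/ℓ, N = √(Lℓ / (μ₀A)).
N = √[(2.510×10^-2)(0.605) / ((4π×10⁻⁷)×1.058×10^-3)] = √(1.142×10^7) ≈ 3379.9.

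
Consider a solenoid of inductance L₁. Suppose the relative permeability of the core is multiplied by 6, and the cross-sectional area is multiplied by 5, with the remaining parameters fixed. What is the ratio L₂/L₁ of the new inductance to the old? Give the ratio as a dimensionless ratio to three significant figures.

For a solenoid, L ∝ μᵣN²A/ℓ.
L₂/L₁ = (6) × (5) = 30.0.

L₂/L₁ = 30.0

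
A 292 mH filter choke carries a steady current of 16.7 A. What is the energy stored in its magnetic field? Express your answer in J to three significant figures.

U ≈ 40.7 J

Stored magnetic energy: U = ½LI².
U = ½(0.292 H)(16.7 A)² = 40.72 J.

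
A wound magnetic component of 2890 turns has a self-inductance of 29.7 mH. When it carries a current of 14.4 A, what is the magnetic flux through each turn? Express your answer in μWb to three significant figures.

Φ_B ≈ 148 μWb

From L = NΦ_B/I, the flux per turn is Φ_B = LI/N.
Φ_B = (2.970×10^-2 H)(14.4 A)/2890 = 1.480×10^-4 Wb.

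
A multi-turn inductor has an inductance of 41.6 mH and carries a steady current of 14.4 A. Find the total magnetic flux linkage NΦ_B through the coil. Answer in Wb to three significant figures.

NΦ_B ≈ 0.599 Wb

From L = NΦ_B/I, the flux linkage is NΦ_B = LI.
NΦ_B = (4.160×10^-2 H)(14.4 A) = 0.599 Wb.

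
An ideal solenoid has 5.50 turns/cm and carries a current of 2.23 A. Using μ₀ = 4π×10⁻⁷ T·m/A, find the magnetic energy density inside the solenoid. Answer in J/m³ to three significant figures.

B = μ₀nI = (4π×10⁻⁷)(550)(2.23) = 1.541×10^-3 T.
u = B²/(2μ₀) = (1.541×10^-3)²/(2×4π×10⁻⁷) = 0.9452 J/m³.

u ≈ 0.945 J/m³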